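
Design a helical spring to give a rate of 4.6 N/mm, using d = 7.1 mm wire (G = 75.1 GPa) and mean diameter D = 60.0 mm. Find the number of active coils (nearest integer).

N_a = Gd⁴/(8D³k) = (75.1×10³ × 7.1⁴)/(8 × 60.0³ × 4.6)
    = 1.90842e+08 / 7.9488e+06 = 24.01 → 24 coils

24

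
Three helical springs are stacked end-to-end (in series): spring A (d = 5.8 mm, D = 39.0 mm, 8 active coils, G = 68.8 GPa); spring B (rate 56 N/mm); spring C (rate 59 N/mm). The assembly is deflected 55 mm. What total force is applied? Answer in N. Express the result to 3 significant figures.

k_A = Gd⁴/(8D³N_a) = (68.8×10³)(5.8⁴)/(8·39.0³·8) = 20.508 N/mm
Series: 1/k_eq = 1/20.508 + 1/56 + 1/59 = 0.083567; k_eq = 11.966 N/mm
F = k_eq·δ = 11.966·55 = 658.15 N

658 N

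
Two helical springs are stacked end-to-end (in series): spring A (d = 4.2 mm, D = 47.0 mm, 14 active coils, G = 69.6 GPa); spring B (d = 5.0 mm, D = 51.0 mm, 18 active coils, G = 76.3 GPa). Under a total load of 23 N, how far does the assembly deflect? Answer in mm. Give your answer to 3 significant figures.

21.6 mm

k_A = Gd⁴/(8D³N_a) = (69.6×10³)(4.2⁴)/(8·47.0³·14) = 1.8625 N/mm
k_B = Gd⁴/(8D³N_a) = (76.3×10³)(5.0⁴)/(8·51.0³·18) = 2.4965 N/mm
Series: 1/k_eq = 1/1.8625 + 1/2.4965 = 0.93748; k_eq = 1.0667 N/mm
δ = F/k_eq = 23/1.0667 = 21.562 mm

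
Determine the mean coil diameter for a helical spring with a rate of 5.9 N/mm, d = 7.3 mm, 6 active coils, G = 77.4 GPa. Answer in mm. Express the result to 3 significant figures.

D = (Gd⁴/(8N_a·k))^(1/3) = (77.4×10³·7.3⁴/(8·6·5.9))^(1/3)
  = (776138)^(1/3) = 91.8995 mm

91.9 mm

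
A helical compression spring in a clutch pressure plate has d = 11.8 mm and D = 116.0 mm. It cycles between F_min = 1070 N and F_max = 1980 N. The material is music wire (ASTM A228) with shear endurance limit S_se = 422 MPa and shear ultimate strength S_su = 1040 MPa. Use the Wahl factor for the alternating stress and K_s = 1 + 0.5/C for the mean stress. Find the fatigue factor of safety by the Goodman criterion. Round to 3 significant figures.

2.00

C = D/d = 116.0/11.8 = 9.8305; K_W = (4C−1)/(4C−4)+0.615/C = 1.1475; K_s = 1+0.5/C = 1.0509
F_a = (F_max−F_min)/2 = 455 N; F_m = (F_max+F_min)/2 = 1525 N
τ_a = K_W·8F_aD/(πd³) = 1.1475 × 81.802 = 93.867 MPa
τ_m = K_s·8F_mD/(πd³) = 1.0509 × 274.17 = 288.12 MPa
Goodman: 1/n_f = τ_a/S_se + τ_m/S_su = 93.867/422 + 288.12/1040 = 0.22243 + 0.27703 = 0.49947
n_f = 1/0.49947 = 2.002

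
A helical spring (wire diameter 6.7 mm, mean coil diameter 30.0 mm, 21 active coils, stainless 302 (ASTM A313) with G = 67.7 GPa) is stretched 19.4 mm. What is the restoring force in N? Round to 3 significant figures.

k = Gd⁴/(8D³N_a) = (67.7×10³)(6.7⁴)/(8·30.0³·21) = 30.076 N/mm
F = k·δ = 30.076 × 19.4 = 583.47 N

583 N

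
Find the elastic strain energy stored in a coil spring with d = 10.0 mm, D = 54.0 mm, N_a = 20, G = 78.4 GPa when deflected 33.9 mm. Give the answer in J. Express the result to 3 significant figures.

17.9 J

k = Gd⁴/(8D³N_a) = (78.4×10³)(10.0⁴)/(8·54.0³·20) = 31.118 N/mm
U = ½kδ² = 0.5 × 31.118 × 33.9² = 17881 N·mm = 17.881 J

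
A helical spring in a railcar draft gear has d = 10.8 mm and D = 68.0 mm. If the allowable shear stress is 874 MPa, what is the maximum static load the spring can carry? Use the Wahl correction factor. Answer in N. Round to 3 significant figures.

5130 N

C = D/d = 68.0/10.8 = 6.2963
K_W = (4C−1)/(4C−4) + 0.615/C = 24.185/21.185 + 0.0977 = 1.2393
τ_max = K·8FD/(πd³) → F_max = τ_allow·πd³/(8DK)
F_max = 874·π·10.8³/(8·68.0·1.2393) = 3.4589e+06/674.17 = 5130.5 N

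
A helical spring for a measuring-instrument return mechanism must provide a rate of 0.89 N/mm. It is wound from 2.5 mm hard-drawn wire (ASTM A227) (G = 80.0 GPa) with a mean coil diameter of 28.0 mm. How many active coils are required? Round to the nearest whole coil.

20

N_a = Gd⁴/(8D³k) = (80.0×10³ × 2.5⁴)/(8 × 28.0³ × 0.89)
    = 3.125e+06 / 156298 = 19.99 → 20 coils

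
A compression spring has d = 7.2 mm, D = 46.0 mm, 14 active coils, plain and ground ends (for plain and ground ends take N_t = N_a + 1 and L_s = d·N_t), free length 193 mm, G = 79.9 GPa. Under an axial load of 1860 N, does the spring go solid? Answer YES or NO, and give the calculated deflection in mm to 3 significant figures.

YES, δ = 94.4 mm

k = Gd⁴/(8D³N_a) = (79.9×10³)(7.2⁴)/(8·46.0³·14) = 19.696 N/mm
N_t = 15; L_s = 7.2·15 = 108 mm; δ_solid = L₀ − L_s = 193 − 108 = 85 mm
δ = F/k = 1860/19.696 = 94.434 mm
δ ≥ δ_solid → spring goes solid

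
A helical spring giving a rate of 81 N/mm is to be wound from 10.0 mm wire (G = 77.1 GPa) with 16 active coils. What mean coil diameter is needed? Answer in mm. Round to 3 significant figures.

D = (Gd⁴/(8N_a·k))^(1/3) = (77.1×10³·10.0⁴/(8·16·81))^(1/3)
  = (74363.4)^(1/3) = 42.0520 mm

42.1 mm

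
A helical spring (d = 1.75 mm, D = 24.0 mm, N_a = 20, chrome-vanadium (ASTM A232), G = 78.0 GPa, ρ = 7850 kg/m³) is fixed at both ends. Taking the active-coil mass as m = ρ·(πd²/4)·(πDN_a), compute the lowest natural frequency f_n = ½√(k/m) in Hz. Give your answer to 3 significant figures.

53.9 Hz

k = Gd⁴/(8D³N_a) = (78.0×10³)(1.75⁴)/(8·24.0³·20) = 0.33074 N/mm = 330.74 N/m
Wire length L = πDN_a = π·24.0·20 = 1508 mm
m = ρ·(πd²/4)·L = 7850 × 2.4053×10⁻⁶ m² × 1.508 m = 0.028473 kg
f_n = ½√(k/m) = 0.5·√(330.74/0.028473) = 0.5·√(11616) = 53.889 Hz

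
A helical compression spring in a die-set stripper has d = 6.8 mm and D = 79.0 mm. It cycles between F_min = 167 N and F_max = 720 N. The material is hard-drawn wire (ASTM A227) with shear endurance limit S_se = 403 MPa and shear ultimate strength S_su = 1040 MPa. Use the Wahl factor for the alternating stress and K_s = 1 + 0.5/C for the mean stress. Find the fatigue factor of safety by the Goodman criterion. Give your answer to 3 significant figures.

1.29

C = D/d = 79.0/6.8 = 11.6176; K_W = (4C−1)/(4C−4)+0.615/C = 1.1236; K_s = 1+0.5/C = 1.0430
F_a = (F_max−F_min)/2 = 276.5 N; F_m = (F_max+F_min)/2 = 443.5 N
τ_a = K_W·8F_aD/(πd³) = 1.1236 × 176.9 = 198.76 MPa
τ_m = K_s·8F_mD/(πd³) = 1.0430 × 283.75 = 295.96 MPa
Goodman: 1/n_f = τ_a/S_se + τ_m/S_su = 198.76/403 + 295.96/1040 = 0.49321 + 0.28458 = 0.77779
n_f = 1/0.77779 = 1.286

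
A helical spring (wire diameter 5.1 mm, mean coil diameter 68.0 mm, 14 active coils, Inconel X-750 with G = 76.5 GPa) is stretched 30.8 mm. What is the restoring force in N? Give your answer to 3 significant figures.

45.3 N

k = Gd⁴/(8D³N_a) = (76.5×10³)(5.1⁴)/(8·68.0³·14) = 1.4696 N/mm
F = k·δ = 1.4696 × 30.8 = 45.263 N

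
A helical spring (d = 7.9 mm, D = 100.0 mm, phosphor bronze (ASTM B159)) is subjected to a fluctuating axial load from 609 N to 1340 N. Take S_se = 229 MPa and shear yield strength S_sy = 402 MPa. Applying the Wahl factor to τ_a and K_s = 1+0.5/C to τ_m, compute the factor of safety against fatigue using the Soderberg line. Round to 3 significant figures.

0.451

C = D/d = 100.0/7.9 = 12.6582; K_W = (4C−1)/(4C−4)+0.615/C = 1.1129; K_s = 1+0.5/C = 1.0395
F_a = (F_max−F_min)/2 = 365.5 N; F_m = (F_max+F_min)/2 = 974.5 N
τ_a = K_W·8F_aD/(πd³) = 1.1129 × 188.78 = 210.09 MPa
τ_m = K_s·8F_mD/(πd³) = 1.0395 × 503.32 = 523.2 MPa
Soderberg: 1/n_f = τ_a/S_se + τ_m/S_sy = 210.09/229 + 523.2/402 = 0.91743 + 1.30148 = 2.2189
n_f = 1/2.2189 = 0.4507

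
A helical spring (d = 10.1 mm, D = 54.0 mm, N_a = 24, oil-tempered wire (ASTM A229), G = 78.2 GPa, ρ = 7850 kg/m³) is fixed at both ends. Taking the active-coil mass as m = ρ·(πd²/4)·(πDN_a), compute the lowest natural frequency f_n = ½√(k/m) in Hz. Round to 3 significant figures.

51.3 Hz

k = Gd⁴/(8D³N_a) = (78.2×10³)(10.1⁴)/(8·54.0³·24) = 26.916 N/mm = 26916 N/m
Wire length L = πDN_a = π·54.0·24 = 4071.5 mm
m = ρ·(πd²/4)·L = 7850 × 80.118×10⁻⁶ m² × 4.0715 m = 2.5607 kg
f_n = ½√(k/m) = 0.5·√(26916/2.5607) = 0.5·√(10511) = 51.262 Hz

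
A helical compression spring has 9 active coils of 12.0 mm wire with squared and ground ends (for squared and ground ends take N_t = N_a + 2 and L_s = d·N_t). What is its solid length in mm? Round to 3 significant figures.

squared and ground ends: N_t = N_a + 2 = 9 + 2 = 11
L_s = d·N_t = 12.0 × 11 = 132 mm

132 mm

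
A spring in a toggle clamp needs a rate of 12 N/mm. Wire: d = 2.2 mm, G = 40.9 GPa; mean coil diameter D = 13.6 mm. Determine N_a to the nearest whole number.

4

N_a = Gd⁴/(8D³k) = (40.9×10³ × 2.2⁴)/(8 × 13.6³ × 12)
    = 958107 / 241484 = 3.968 → 4 coils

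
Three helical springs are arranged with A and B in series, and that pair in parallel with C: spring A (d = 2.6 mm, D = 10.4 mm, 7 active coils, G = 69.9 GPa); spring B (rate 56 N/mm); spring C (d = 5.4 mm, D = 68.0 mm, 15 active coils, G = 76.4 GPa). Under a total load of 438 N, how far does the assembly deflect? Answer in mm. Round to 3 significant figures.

k_A = Gd⁴/(8D³N_a) = (69.9×10³)(2.6⁴)/(8·10.4³·7) = 50.709 N/mm
k_C = Gd⁴/(8D³N_a) = (76.4×10³)(5.4⁴)/(8·68.0³·15) = 1.7217 N/mm
Springs A,B series: k_AB = 1/(1/50.709+1/56) = 26.612 N/mm; parallel with C: k_eq = 26.612+1.7217 = 28.333 N/mm
δ = F/k_eq = 438/28.333 = 15.459 mm

15.5 mm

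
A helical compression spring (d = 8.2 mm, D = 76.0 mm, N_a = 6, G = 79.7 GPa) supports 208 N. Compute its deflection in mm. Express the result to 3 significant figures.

12.2 mm

k = Gd⁴/(8D³N_a) = (79.7×10³)(8.2⁴)/(8·76.0³·6) = 17.101 N/mm
δ = F/k = 208 / 17.101 = 12.163 mm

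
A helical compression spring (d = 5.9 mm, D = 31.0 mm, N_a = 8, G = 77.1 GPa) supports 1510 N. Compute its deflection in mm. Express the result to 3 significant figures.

k = Gd⁴/(8D³N_a) = (77.1×10³)(5.9⁴)/(8·31.0³·8) = 49 N/mm
δ = F/k = 1510 / 49 = 30.816 mm

30.8 mm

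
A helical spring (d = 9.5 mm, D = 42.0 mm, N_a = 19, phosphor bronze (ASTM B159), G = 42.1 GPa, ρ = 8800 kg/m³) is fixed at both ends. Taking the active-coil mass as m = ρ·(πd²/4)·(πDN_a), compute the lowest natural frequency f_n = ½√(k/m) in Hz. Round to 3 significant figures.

k = Gd⁴/(8D³N_a) = (42.1×10³)(9.5⁴)/(8·42.0³·19) = 30.45 N/mm = 30450 N/m
Wire length L = πDN_a = π·42.0·19 = 2507 mm
m = ρ·(πd²/4)·L = 8800 × 70.882×10⁻⁶ m² × 2.507 m = 1.5638 kg
f_n = ½√(k/m) = 0.5·√(30450/1.5638) = 0.5·√(19472) = 69.771 Hz

69.8 Hz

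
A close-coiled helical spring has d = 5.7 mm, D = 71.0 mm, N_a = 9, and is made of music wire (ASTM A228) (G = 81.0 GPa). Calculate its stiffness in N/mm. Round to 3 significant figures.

3.32 N/mm

k = Gd⁴/(8D³N_a) = (81.0×10³ × 5.7⁴) / (8 × 71.0³ × 9)
  = 8.55036e+07 / 2.57696e+07 = 3.318 N/mm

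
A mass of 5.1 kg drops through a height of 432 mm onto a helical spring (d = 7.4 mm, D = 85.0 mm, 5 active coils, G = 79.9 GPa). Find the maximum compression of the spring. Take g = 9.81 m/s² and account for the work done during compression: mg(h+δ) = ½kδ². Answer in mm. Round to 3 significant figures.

71.9 mm

k = Gd⁴/(8D³N_a) = (79.9×10³)(7.4⁴)/(8·85.0³·5) = 9.7534 N/mm
W = mg = 5.1 × 9.81 = 50.031 N
½kδ² − Wδ − Wh = 0 → δ = (W + √(W² + 2kWh))/k
δ = (50.031 + √(2503.1 + 421609))/9.7534 = (50.031 + 651.24)/9.7534 = 71.9 mm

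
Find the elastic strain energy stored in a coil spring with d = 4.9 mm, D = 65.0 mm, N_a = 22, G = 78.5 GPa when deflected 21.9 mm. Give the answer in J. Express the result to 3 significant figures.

k = Gd⁴/(8D³N_a) = (78.5×10³)(4.9⁴)/(8·65.0³·22) = 0.93627 N/mm
U = ½kδ² = 0.5 × 0.93627 × 21.9² = 224.52 N·mm = 0.22452 J

0.225 J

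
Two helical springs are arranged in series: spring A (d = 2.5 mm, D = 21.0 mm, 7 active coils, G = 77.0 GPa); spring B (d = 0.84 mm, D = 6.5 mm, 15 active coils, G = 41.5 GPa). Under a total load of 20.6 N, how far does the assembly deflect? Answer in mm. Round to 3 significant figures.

36.4 mm

k_A = Gd⁴/(8D³N_a) = (77.0×10³)(2.5⁴)/(8·21.0³·7) = 5.7997 N/mm
k_B = Gd⁴/(8D³N_a) = (41.5×10³)(0.84⁴)/(8·6.5³·15) = 0.62697 N/mm
Series: 1/k_eq = 1/5.7997 + 1/0.62697 = 1.7674; k_eq = 0.5658 N/mm
δ = F/k_eq = 20.6/0.5658 = 36.409 mm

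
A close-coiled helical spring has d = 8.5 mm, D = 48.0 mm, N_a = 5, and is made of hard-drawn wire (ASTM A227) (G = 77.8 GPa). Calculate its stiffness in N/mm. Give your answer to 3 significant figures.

k = Gd⁴/(8D³N_a) = (77.8×10³ × 8.5⁴) / (8 × 48.0³ × 5)
  = 4.06121e+08 / 4.42368e+06 = 91.806 N/mm

91.8 N/mm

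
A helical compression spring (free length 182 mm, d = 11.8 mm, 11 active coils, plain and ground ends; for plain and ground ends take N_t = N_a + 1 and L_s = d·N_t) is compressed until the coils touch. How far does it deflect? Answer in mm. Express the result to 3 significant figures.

40.4 mm

N_t = 12; L_s = 11.8·12 = 141.6 mm
δ_solid = L₀ − L_s = 182 − 141.6 = 40.4 mm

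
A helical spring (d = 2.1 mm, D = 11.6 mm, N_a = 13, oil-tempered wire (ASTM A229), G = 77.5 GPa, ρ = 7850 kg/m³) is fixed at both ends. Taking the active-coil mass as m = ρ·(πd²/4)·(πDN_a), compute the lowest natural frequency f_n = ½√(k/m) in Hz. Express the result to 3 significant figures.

k = Gd⁴/(8D³N_a) = (77.5×10³)(2.1⁴)/(8·11.6³·13) = 9.2848 N/mm = 9284.8 N/m
Wire length L = πDN_a = π·11.6·13 = 473.75 mm
m = ρ·(πd²/4)·L = 7850 × 3.4636×10⁻⁶ m² × 0.47375 m = 0.012881 kg
f_n = ½√(k/m) = 0.5·√(9284.8/0.012881) = 0.5·√(7.2081e+05) = 424.5 Hz

425 Hz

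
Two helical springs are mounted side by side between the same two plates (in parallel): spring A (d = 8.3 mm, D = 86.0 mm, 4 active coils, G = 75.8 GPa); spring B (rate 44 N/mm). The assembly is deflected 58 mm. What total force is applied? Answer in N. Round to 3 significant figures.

k_A = Gd⁴/(8D³N_a) = (75.8×10³)(8.3⁴)/(8·86.0³·4) = 17.674 N/mm
Parallel: k_eq = 17.674 + 44 = 61.674 N/mm
F = k_eq·δ = 61.674·58 = 3577.1 N

3580 N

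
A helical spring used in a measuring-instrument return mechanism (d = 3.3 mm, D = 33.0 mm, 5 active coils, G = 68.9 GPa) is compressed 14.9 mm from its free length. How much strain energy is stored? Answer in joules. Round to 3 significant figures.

0.631 J

k = Gd⁴/(8D³N_a) = (68.9×10³)(3.3⁴)/(8·33.0³·5) = 5.6842 N/mm
U = ½kδ² = 0.5 × 5.6842 × 14.9² = 630.98 N·mm = 0.63098 J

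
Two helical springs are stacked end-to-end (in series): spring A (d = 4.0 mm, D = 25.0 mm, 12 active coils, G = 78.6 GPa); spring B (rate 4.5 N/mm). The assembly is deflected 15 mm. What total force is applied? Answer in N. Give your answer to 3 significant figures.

k_A = Gd⁴/(8D³N_a) = (78.6×10³)(4.0⁴)/(8·25.0³·12) = 13.414 N/mm
Series: 1/k_eq = 1/13.414 + 1/4.5 = 0.29677; k_eq = 3.3696 N/mm
F = k_eq·δ = 3.3696·15 = 50.544 N

50.5 N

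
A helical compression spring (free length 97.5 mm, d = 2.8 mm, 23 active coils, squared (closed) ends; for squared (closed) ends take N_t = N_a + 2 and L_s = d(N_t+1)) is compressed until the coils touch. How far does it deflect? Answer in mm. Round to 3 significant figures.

24.7 mm

N_t = 25; L_s = 2.8·26 = 72.8 mm
δ_solid = L₀ − L_s = 97.5 − 72.8 = 24.7 mm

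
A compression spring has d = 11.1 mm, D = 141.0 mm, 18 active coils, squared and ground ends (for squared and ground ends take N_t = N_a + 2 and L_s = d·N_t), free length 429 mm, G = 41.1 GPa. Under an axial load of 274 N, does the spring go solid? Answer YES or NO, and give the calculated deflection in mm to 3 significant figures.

k = Gd⁴/(8D³N_a) = (41.1×10³)(11.1⁴)/(8·141.0³·18) = 1.5457 N/mm
N_t = 20; L_s = 11.1·20 = 222 mm; δ_solid = L₀ − L_s = 429 − 222 = 207 mm
δ = F/k = 274/1.5457 = 177.27 mm
δ < δ_solid → spring does not go solid

NO, δ = 177 mm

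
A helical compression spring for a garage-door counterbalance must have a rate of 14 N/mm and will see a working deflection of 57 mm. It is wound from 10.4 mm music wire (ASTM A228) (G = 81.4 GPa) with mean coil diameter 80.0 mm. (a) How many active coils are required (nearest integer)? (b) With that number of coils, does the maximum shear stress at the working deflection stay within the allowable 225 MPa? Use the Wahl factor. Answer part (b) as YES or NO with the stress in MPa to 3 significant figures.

(a) 17 coils; (b) YES, τ_max = 168 MPa

N_a = Gd⁴/(8D³k) = (81.4×10³)(10.4⁴)/(8·80.0³·14) = 16.61 → N_a = 17
Actual rate k = Gd⁴/(8D³·17) = 13.676 N/mm
Working load F = kδ = 13.676·57 = 779.51 N
C = 80.0/10.4 = 7.6923; K_W = (4C−1)/(4C−4)+0.615/C = 1.1920
τ_max = K_W·8FD/(πd³) = 1.1920·141.17 = 168.28 MPa
τ_max ≤ 225 MPa → acceptable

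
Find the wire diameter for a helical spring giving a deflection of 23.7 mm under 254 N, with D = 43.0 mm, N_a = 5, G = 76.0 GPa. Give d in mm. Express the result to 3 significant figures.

Required rate k = F/δ = 254/23.7 = 10.717 N/mm
d = (8D³N_a·k / G)^(1/4) = (8·43.0³·5·10.717 / (76.0×10³))^0.25
  = (448.47)^0.25 = 4.6019 mm

4.60 mm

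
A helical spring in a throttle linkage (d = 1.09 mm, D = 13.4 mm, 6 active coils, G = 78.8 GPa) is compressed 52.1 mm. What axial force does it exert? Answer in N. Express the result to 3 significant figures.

50.2 N

k = Gd⁴/(8D³N_a) = (78.8×10³)(1.09⁴)/(8·13.4³·6) = 0.96311 N/mm
F = k·δ = 0.96311 × 52.1 = 50.178 N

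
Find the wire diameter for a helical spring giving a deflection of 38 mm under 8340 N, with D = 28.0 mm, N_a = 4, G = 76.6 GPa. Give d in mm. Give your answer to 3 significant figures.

Required rate k = F/δ = 8340/38 = 219.47 N/mm
d = (8D³N_a·k / G)^(1/4) = (8·28.0³·4·219.47 / (76.6×10³))^0.25
  = (2012.7)^0.25 = 6.6980 mm

6.70 mm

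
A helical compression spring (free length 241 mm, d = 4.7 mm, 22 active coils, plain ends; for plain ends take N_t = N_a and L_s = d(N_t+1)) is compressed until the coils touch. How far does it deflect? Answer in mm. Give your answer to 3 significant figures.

133 mm

N_t = 22; L_s = 4.7·23 = 108.1 mm
δ_solid = L₀ − L_s = 241 − 108.1 = 132.9 mm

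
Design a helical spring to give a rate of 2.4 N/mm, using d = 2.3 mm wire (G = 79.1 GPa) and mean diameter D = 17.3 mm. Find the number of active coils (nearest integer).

N_a = Gd⁴/(8D³k) = (79.1×10³ × 2.3⁴)/(8 × 17.3³ × 2.4)
    = 2.21354e+06 / 99412.2 = 22.27 → 22 coils

22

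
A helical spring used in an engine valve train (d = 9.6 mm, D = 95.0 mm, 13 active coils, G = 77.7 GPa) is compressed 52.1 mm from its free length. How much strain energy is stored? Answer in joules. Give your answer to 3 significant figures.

k = Gd⁴/(8D³N_a) = (77.7×10³)(9.6⁴)/(8·95.0³·13) = 7.4012 N/mm
U = ½kδ² = 0.5 × 7.4012 × 52.1² = 10045 N·mm = 10.045 J

10.0 J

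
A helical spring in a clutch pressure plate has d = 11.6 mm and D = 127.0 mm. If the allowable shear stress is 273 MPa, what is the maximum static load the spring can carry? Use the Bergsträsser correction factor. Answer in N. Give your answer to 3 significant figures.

1170 N

C = D/d = 127.0/11.6 = 10.9483
K_B = (4C+2)/(4C−3) = 45.793/40.793 = 1.1226
τ_max = K·8FD/(πd³) → F_max = τ_allow·πd³/(8DK)
F_max = 273·π·11.6³/(8·127.0·1.1226) = 1.3387e+06/1140.5 = 1173.8 N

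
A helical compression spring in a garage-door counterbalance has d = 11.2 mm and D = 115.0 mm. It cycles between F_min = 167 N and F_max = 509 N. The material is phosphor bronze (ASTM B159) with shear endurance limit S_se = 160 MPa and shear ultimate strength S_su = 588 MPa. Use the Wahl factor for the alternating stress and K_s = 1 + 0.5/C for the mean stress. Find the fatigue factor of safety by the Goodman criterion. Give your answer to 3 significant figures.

C = D/d = 115.0/11.2 = 10.2679; K_W = (4C−1)/(4C−4)+0.615/C = 1.1408; K_s = 1+0.5/C = 1.0487
F_a = (F_max−F_min)/2 = 171 N; F_m = (F_max+F_min)/2 = 338 N
τ_a = K_W·8F_aD/(πd³) = 1.1408 × 35.643 = 40.663 MPa
τ_m = K_s·8F_mD/(πd³) = 1.0487 × 70.453 = 73.884 MPa
Goodman: 1/n_f = τ_a/S_se + τ_m/S_su = 40.663/160 + 73.884/588 = 0.25414 + 0.12565 = 0.3798
n_f = 1/0.3798 = 2.633

2.63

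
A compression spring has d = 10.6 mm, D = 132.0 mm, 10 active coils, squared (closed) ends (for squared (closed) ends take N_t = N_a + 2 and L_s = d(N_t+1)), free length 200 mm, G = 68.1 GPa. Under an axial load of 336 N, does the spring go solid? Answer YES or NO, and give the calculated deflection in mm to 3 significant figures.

k = Gd⁴/(8D³N_a) = (68.1×10³)(10.6⁴)/(8·132.0³·10) = 4.6726 N/mm
N_t = 12; L_s = 10.6·13 = 137.8 mm; δ_solid = L₀ − L_s = 200 − 137.8 = 62.2 mm
δ = F/k = 336/4.6726 = 71.909 mm
δ ≥ δ_solid → spring goes solid

YES, δ = 71.9 mm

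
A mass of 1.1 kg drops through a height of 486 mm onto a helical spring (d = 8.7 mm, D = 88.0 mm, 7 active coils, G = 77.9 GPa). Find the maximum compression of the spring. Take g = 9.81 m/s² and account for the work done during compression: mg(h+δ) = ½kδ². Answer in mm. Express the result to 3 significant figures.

30.9 mm

k = Gd⁴/(8D³N_a) = (77.9×10³)(8.7⁴)/(8·88.0³·7) = 11.694 N/mm
W = mg = 1.1 × 9.81 = 10.791 N
½kδ² − Wδ − Wh = 0 → δ = (W + √(W² + 2kWh))/k
δ = (10.791 + √(116.45 + 122661))/11.694 = (10.791 + 350.4)/11.694 = 30.885 mm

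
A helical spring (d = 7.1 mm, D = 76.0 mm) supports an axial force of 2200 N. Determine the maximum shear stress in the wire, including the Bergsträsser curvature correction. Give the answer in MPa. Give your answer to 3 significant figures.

Spring index C = D/d = 76.0/7.1 = 10.7042
K_B = (4C+2)/(4C−3) = 44.817/39.817 = 1.1256
τ₀ = 8FD/(πd³) = 8·2200·76.0/(π·7.1³) = 1.3376e+06/1124.4 = 1189.6 MPa
τ_max = K·τ₀ = 1.1256 × 1189.6 = 1339 MPa

1340 MPa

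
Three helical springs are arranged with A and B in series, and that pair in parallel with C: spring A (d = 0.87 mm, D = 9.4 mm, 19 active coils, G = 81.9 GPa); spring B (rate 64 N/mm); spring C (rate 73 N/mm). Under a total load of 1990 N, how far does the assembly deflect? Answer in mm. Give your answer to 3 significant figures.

27.1 mm

k_A = Gd⁴/(8D³N_a) = (81.9×10³)(0.87⁴)/(8·9.4³·19) = 0.37165 N/mm
Springs A,B series: k_AB = 1/(1/0.37165+1/64) = 0.3695 N/mm; parallel with C: k_eq = 0.3695+73 = 73.37 N/mm
δ = F/k_eq = 1990/73.37 = 27.123 mm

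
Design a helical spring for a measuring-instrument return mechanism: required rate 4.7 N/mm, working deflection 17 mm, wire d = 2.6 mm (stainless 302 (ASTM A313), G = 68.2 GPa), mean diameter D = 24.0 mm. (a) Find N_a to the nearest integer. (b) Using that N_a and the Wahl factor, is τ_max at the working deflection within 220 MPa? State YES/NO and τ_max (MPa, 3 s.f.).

(a) 6 coils; (b) NO, τ_max = 321 MPa

N_a = Gd⁴/(8D³k) = (68.2×10³)(2.6⁴)/(8·24.0³·4.7) = 5.996 → N_a = 6
Actual rate k = Gd⁴/(8D³·6) = 4.6968 N/mm
Working load F = kδ = 4.6968·17 = 79.846 N
C = 24.0/2.6 = 9.2308; K_W = (4C−1)/(4C−4)+0.615/C = 1.1577
τ_max = K_W·8FD/(πd³) = 1.1577·277.64 = 321.44 MPa
τ_max > 220 MPa → exceeds allowable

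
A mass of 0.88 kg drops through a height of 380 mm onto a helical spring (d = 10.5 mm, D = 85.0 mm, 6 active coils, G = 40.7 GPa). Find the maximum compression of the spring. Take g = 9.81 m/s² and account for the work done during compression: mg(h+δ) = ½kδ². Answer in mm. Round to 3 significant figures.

20.3 mm

k = Gd⁴/(8D³N_a) = (40.7×10³)(10.5⁴)/(8·85.0³·6) = 16.782 N/mm
W = mg = 0.88 × 9.81 = 8.6328 N
½kδ² − Wδ − Wh = 0 → δ = (W + √(W² + 2kWh))/k
δ = (8.6328 + √(74.525 + 110108))/16.782 = (8.6328 + 331.94)/16.782 = 20.293 mm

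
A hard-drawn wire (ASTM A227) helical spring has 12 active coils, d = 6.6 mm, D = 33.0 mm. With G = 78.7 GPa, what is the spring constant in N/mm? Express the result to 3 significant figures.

k = Gd⁴/(8D³N_a) = (78.7×10³ × 6.6⁴) / (8 × 33.0³ × 12)
  = 1.49331e+08 / 3.44995e+06 = 43.285 N/mm

43.3 N/mm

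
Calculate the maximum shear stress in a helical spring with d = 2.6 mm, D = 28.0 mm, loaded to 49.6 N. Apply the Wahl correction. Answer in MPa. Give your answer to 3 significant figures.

228 MPa

Spring index C = D/d = 28.0/2.6 = 10.7692
K_W = (4C−1)/(4C−4) + 0.615/C = 42.077/39.077 + 0.0571 = 1.1339
τ₀ = 8FD/(πd³) = 8·49.6·28.0/(π·2.6³) = 11110.4/55.217 = 201.21 MPa
τ_max = K·τ₀ = 1.1339 × 201.21 = 228.15 MPa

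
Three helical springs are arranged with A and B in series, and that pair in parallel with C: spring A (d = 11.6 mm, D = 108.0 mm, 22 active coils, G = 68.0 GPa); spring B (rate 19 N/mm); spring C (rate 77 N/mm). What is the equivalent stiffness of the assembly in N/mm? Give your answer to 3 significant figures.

81.3 N/mm

k_A = Gd⁴/(8D³N_a) = (68.0×10³)(11.6⁴)/(8·108.0³·22) = 5.5534 N/mm
Springs A,B series: k_AB = 1/(1/5.5534+1/19) = 4.2973 N/mm; parallel with C: k_eq = 4.2973+77 = 81.297 N/mm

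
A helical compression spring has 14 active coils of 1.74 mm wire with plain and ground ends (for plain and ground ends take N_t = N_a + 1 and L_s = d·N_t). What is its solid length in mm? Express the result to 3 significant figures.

26.1 mm

plain and ground ends: N_t = N_a + 1 = 14 + 1 = 15
L_s = d·N_t = 1.74 × 15 = 26.1 mm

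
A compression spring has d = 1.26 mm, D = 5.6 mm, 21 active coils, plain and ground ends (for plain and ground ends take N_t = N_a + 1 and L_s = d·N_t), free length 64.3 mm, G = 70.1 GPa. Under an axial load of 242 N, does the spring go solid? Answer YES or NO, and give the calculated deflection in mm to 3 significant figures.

YES, δ = 40.4 mm

k = Gd⁴/(8D³N_a) = (70.1×10³)(1.26⁴)/(8·5.6³·21) = 5.9886 N/mm
N_t = 22; L_s = 1.26·22 = 27.72 mm; δ_solid = L₀ − L_s = 64.3 − 27.72 = 36.58 mm
δ = F/k = 242/5.9886 = 40.41 mm
δ ≥ δ_solid → spring goes solid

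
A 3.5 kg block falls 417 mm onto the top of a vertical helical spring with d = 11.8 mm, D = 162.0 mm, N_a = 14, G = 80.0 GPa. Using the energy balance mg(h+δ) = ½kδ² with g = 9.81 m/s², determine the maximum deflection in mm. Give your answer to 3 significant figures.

k = Gd⁴/(8D³N_a) = (80.0×10³)(11.8⁴)/(8·162.0³·14) = 3.2573 N/mm
W = mg = 3.5 × 9.81 = 34.335 N
½kδ² − Wδ − Wh = 0 → δ = (W + √(W² + 2kWh))/k
δ = (34.335 + √(1178.9 + 93273.5))/3.2573 = (34.335 + 307.33)/3.2573 = 104.89 mm

105 mm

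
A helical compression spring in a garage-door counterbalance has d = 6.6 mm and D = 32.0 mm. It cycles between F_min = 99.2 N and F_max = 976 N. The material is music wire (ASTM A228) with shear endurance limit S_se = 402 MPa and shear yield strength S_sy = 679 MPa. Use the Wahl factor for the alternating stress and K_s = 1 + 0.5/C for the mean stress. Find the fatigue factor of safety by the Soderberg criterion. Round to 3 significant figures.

1.52

C = D/d = 32.0/6.6 = 4.8485; K_W = (4C−1)/(4C−4)+0.615/C = 1.3217; K_s = 1+0.5/C = 1.1031
F_a = (F_max−F_min)/2 = 438.4 N; F_m = (F_max+F_min)/2 = 537.6 N
τ_a = K_W·8F_aD/(πd³) = 1.3217 × 124.26 = 164.24 MPa
τ_m = K_s·8F_mD/(πd³) = 1.1031 × 152.38 = 168.09 MPa
Soderberg: 1/n_f = τ_a/S_se + τ_m/S_sy = 164.24/402 + 168.09/679 = 0.40855 + 0.24756 = 0.6561
n_f = 1/0.6561 = 1.524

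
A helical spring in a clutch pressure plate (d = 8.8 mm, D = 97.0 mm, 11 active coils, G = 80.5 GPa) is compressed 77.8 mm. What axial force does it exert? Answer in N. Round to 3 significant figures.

k = Gd⁴/(8D³N_a) = (80.5×10³)(8.8⁴)/(8·97.0³·11) = 6.0108 N/mm
F = k·δ = 6.0108 × 77.8 = 467.64 N

468 N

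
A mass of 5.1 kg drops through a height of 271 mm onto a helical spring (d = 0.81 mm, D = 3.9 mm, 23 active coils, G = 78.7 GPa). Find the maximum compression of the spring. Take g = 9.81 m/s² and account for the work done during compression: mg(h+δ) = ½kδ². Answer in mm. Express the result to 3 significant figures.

111 mm

k = Gd⁴/(8D³N_a) = (78.7×10³)(0.81⁴)/(8·3.9³·23) = 3.1039 N/mm
W = mg = 5.1 × 9.81 = 50.031 N
½kδ² − Wδ − Wh = 0 → δ = (W + √(W² + 2kWh))/k
δ = (50.031 + √(2503.1 + 84167))/3.1039 = (50.031 + 294.4)/3.1039 = 110.97 mm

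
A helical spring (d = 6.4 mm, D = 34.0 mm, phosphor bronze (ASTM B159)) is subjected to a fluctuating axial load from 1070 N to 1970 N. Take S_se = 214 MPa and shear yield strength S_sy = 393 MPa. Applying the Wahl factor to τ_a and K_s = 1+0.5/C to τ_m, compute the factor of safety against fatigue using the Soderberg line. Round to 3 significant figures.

C = D/d = 34.0/6.4 = 5.3125; K_W = (4C−1)/(4C−4)+0.615/C = 1.2897; K_s = 1+0.5/C = 1.0941
F_a = (F_max−F_min)/2 = 450 N; F_m = (F_max+F_min)/2 = 1520 N
τ_a = K_W·8F_aD/(πd³) = 1.2897 × 148.62 = 191.68 MPa
τ_m = K_s·8F_mD/(πd³) = 1.0941 × 502.02 = 549.27 MPa
Soderberg: 1/n_f = τ_a/S_se + τ_m/S_sy = 191.68/214 + 549.27/393 = 0.89569 + 1.39764 = 2.2933
n_f = 1/2.2933 = 0.436

0.436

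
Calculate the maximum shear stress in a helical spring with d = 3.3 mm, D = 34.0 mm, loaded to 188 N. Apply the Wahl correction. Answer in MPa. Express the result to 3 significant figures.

516 MPa

Spring index C = D/d = 34.0/3.3 = 10.3030
K_W = (4C−1)/(4C−4) + 0.615/C = 40.212/37.212 + 0.0597 = 1.1403
τ₀ = 8FD/(πd³) = 8·188·34.0/(π·3.3³) = 51136/112.9 = 452.93 MPa
τ_max = K·τ₀ = 1.1403 × 452.93 = 516.49 MPa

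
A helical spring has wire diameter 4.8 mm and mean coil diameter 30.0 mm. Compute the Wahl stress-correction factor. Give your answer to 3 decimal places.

C = D/d = 30.0/4.8 = 6.2500
K_W = (4C−1)/(4C−4) + 0.615/C = 24.000/21.000 + 0.0984 = 1.2413

1.241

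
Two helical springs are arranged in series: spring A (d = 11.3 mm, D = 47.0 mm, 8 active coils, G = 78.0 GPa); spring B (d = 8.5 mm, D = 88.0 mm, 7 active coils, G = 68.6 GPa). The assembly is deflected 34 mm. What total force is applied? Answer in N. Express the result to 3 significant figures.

k_A = Gd⁴/(8D³N_a) = (78.0×10³)(11.3⁴)/(8·47.0³·8) = 191.4 N/mm
k_B = Gd⁴/(8D³N_a) = (68.6×10³)(8.5⁴)/(8·88.0³·7) = 9.3835 N/mm
Series: 1/k_eq = 1/191.4 + 1/9.3835 = 0.1118; k_eq = 8.9449 N/mm
F = k_eq·δ = 8.9449·34 = 304.13 N

304 N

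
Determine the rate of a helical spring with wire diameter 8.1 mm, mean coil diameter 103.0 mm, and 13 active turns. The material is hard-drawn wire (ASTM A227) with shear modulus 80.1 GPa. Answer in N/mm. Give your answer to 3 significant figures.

k = Gd⁴/(8D³N_a) = (80.1×10³ × 8.1⁴) / (8 × 103.0³ × 13)
  = 3.44804e+08 / 1.13644e+08 = 3.0341 N/mm

3.03 N/mm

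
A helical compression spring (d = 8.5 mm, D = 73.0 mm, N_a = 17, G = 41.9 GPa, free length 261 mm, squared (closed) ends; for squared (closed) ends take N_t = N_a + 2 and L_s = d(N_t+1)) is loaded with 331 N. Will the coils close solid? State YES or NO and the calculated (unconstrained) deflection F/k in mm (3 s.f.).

k = Gd⁴/(8D³N_a) = (41.9×10³)(8.5⁴)/(8·73.0³·17) = 4.1341 N/mm
N_t = 19; L_s = 8.5·20 = 170 mm; δ_solid = L₀ − L_s = 261 − 170 = 91 mm
δ = F/k = 331/4.1341 = 80.066 mm
δ < δ_solid → spring does not go solid

NO, δ = 80.1 mm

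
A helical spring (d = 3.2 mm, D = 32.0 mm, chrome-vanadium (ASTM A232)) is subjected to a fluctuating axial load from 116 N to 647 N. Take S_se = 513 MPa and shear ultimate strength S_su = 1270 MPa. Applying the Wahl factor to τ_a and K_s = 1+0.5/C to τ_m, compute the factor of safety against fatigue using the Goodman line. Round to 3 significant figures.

C = D/d = 32.0/3.2 = 10.0000; K_W = (4C−1)/(4C−4)+0.615/C = 1.1448; K_s = 1+0.5/C = 1.0500
F_a = (F_max−F_min)/2 = 265.5 N; F_m = (F_max+F_min)/2 = 381.5 N
τ_a = K_W·8F_aD/(πd³) = 1.1448 × 660.24 = 755.87 MPa
τ_m = K_s·8F_mD/(πd³) = 1.0500 × 948.71 = 996.15 MPa
Goodman: 1/n_f = τ_a/S_se + τ_m/S_su = 755.87/513 + 996.15/1270 = 1.47343 + 0.78437 = 2.2578
n_f = 1/2.2578 = 0.4429

0.443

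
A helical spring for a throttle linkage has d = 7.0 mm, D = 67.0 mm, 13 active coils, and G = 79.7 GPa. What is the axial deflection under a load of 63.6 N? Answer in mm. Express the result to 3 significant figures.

k = Gd⁴/(8D³N_a) = (79.7×10³)(7.0⁴)/(8·67.0³·13) = 6.1178 N/mm
δ = F/k = 63.6 / 6.1178 = 10.396 mm

10.4 mm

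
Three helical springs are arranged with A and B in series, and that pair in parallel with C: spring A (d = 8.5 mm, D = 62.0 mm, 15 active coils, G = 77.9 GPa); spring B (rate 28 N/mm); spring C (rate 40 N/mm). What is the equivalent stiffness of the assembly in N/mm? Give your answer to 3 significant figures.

49.4 N/mm

k_A = Gd⁴/(8D³N_a) = (77.9×10³)(8.5⁴)/(8·62.0³·15) = 14.219 N/mm
Springs A,B series: k_AB = 1/(1/14.219+1/28) = 9.43 N/mm; parallel with C: k_eq = 9.43+40 = 49.43 N/mm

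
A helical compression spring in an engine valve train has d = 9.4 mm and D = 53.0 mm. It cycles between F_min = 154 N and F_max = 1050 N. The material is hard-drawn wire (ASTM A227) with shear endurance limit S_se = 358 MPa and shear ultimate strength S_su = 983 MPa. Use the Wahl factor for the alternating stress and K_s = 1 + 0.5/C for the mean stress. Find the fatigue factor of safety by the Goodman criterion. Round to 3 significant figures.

2.73

C = D/d = 53.0/9.4 = 5.6383; K_W = (4C−1)/(4C−4)+0.615/C = 1.2708; K_s = 1+0.5/C = 1.0887
F_a = (F_max−F_min)/2 = 448 N; F_m = (F_max+F_min)/2 = 602 N
τ_a = K_W·8F_aD/(πd³) = 1.2708 × 72.796 = 92.508 MPa
τ_m = K_s·8F_mD/(πd³) = 1.0887 × 97.82 = 106.49 MPa
Goodman: 1/n_f = τ_a/S_se + τ_m/S_su = 92.508/358 + 106.49/983 = 0.25840 + 0.10834 = 0.36674
n_f = 1/0.36674 = 2.727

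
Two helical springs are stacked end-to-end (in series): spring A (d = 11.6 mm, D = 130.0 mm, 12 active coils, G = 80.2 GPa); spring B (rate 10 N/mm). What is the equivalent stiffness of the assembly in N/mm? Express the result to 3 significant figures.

4.08 N/mm

k_A = Gd⁴/(8D³N_a) = (80.2×10³)(11.6⁴)/(8·130.0³·12) = 6.885 N/mm
Series: 1/k_eq = 1/6.885 + 1/10 = 0.24524; k_eq = 4.0776 N/mm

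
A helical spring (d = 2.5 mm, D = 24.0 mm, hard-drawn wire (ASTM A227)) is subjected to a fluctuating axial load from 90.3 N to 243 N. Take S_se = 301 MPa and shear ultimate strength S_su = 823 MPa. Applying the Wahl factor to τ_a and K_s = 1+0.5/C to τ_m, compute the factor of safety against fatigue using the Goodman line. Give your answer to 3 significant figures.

0.506

C = D/d = 24.0/2.5 = 9.6000; K_W = (4C−1)/(4C−4)+0.615/C = 1.1513; K_s = 1+0.5/C = 1.0521
F_a = (F_max−F_min)/2 = 76.35 N; F_m = (F_max+F_min)/2 = 166.65 N
τ_a = K_W·8F_aD/(πd³) = 1.1513 × 298.63 = 343.81 MPa
τ_m = K_s·8F_mD/(πd³) = 1.0521 × 651.83 = 685.78 MPa
Goodman: 1/n_f = τ_a/S_se + τ_m/S_su = 343.81/301 + 685.78/823 = 1.14223 + 0.83327 = 1.9755
n_f = 1/1.9755 = 0.5062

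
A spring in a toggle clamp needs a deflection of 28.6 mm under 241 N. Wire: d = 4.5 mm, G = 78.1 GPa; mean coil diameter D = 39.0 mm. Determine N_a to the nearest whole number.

Required rate k = F/δ = 241/28.6 = 8.4266 N/mm
N_a = Gd⁴/(8D³k) = (78.1×10³ × 4.5⁴)/(8 × 39.0³ × 8.4266)
    = 3.20259e+07 / 3.99885e+06 = 8.009 → 8 coils

8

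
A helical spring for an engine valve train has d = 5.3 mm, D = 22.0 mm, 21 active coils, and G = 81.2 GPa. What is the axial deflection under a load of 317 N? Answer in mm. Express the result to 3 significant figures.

k = Gd⁴/(8D³N_a) = (81.2×10³)(5.3⁴)/(8·22.0³·21) = 35.816 N/mm
δ = F/k = 317 / 35.816 = 8.8507 mm

8.85 mm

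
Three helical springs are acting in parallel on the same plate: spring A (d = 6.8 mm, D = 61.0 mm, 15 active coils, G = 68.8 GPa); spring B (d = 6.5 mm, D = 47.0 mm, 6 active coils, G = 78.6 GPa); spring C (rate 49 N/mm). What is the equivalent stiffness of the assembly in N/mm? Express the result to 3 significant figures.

k_A = Gd⁴/(8D³N_a) = (68.8×10³)(6.8⁴)/(8·61.0³·15) = 5.4007 N/mm
k_B = Gd⁴/(8D³N_a) = (78.6×10³)(6.5⁴)/(8·47.0³·6) = 28.154 N/mm
Parallel: k_eq = 5.4007 + 28.154 + 49 = 82.555 N/mm

82.6 N/mm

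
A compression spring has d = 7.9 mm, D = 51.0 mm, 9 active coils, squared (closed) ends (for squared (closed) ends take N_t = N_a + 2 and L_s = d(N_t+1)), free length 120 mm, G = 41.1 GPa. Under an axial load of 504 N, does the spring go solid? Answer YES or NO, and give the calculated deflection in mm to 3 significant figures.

k = Gd⁴/(8D³N_a) = (41.1×10³)(7.9⁴)/(8·51.0³·9) = 16.761 N/mm
N_t = 11; L_s = 7.9·12 = 94.8 mm; δ_solid = L₀ − L_s = 120 − 94.8 = 25.2 mm
δ = F/k = 504/16.761 = 30.069 mm
δ ≥ δ_solid → spring goes solid

YES, δ = 30.1 mm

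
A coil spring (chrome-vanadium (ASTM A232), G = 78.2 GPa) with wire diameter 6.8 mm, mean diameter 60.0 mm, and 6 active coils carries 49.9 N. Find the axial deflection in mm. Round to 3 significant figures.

3.09 mm

k = Gd⁴/(8D³N_a) = (78.2×10³)(6.8⁴)/(8·60.0³·6) = 16.127 N/mm
δ = F/k = 49.9 / 16.127 = 3.0942 mm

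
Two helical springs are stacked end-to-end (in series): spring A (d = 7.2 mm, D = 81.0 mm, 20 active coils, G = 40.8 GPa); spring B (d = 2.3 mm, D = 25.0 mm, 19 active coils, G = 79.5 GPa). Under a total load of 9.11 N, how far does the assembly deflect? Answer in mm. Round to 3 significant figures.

k_A = Gd⁴/(8D³N_a) = (40.8×10³)(7.2⁴)/(8·81.0³·20) = 1.2895 N/mm
k_B = Gd⁴/(8D³N_a) = (79.5×10³)(2.3⁴)/(8·25.0³·19) = 0.93673 N/mm
Series: 1/k_eq = 1/1.2895 + 1/0.93673 = 1.843; k_eq = 0.54258 N/mm
δ = F/k_eq = 9.11/0.54258 = 16.79 mm

16.8 mm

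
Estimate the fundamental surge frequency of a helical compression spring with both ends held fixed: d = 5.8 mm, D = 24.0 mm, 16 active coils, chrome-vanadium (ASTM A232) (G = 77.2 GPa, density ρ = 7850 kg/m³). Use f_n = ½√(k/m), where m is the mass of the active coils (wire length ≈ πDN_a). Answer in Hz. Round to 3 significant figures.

222 Hz

k = Gd⁴/(8D³N_a) = (77.2×10³)(5.8⁴)/(8·24.0³·16) = 49.373 N/mm = 49373 N/m
Wire length L = πDN_a = π·24.0·16 = 1206.4 mm
m = ρ·(πd²/4)·L = 7850 × 26.421×10⁻⁶ m² × 1.2064 m = 0.25021 kg
f_n = ½√(k/m) = 0.5·√(49373/0.25021) = 0.5·√(1.9733e+05) = 222.11 Hz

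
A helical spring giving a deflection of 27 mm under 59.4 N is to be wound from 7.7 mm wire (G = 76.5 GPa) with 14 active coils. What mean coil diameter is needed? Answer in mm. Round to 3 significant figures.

Required rate k = F/δ = 59.4/27 = 2.2 N/mm
D = (Gd⁴/(8N_a·k))^(1/3) = (76.5×10³·7.7⁴/(8·14·2.2))^(1/3)
  = (1.0914e+06)^(1/3) = 102.9583 mm

103 mm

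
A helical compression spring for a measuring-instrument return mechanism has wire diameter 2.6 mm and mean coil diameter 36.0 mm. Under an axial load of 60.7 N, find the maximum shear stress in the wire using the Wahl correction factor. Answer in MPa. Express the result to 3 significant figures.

Spring index C = D/d = 36.0/2.6 = 13.8462
K_W = (4C−1)/(4C−4) + 0.615/C = 54.385/51.385 + 0.0444 = 1.1028
τ₀ = 8FD/(πd³) = 8·60.7·36.0/(π·2.6³) = 17481.6/55.217 = 316.6 MPa
τ_max = K·τ₀ = 1.1028 × 316.6 = 349.15 MPa

349 MPa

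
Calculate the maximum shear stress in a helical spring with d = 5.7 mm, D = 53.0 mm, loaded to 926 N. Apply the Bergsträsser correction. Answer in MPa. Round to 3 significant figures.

774 MPa

Spring index C = D/d = 53.0/5.7 = 9.2982
K_B = (4C+2)/(4C−3) = 39.193/34.193 = 1.1462
τ₀ = 8FD/(πd³) = 8·926·53.0/(π·5.7³) = 392624/581.8 = 674.84 MPa
τ_max = K·τ₀ = 1.1462 × 674.84 = 773.52 MPa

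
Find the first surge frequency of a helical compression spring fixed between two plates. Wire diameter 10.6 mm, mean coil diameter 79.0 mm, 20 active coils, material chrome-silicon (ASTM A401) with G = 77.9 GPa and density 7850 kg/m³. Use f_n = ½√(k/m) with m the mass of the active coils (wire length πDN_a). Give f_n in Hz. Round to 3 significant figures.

30.1 Hz

k = Gd⁴/(8D³N_a) = (77.9×10³)(10.6⁴)/(8·79.0³·20) = 12.467 N/mm = 12467 N/m
Wire length L = πDN_a = π·79.0·20 = 4963.7 mm
m = ρ·(πd²/4)·L = 7850 × 88.247×10⁻⁶ m² × 4.9637 m = 3.4386 kg
f_n = ½√(k/m) = 0.5·√(12467/3.4386) = 0.5·√(3625.6) = 30.107 Hz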